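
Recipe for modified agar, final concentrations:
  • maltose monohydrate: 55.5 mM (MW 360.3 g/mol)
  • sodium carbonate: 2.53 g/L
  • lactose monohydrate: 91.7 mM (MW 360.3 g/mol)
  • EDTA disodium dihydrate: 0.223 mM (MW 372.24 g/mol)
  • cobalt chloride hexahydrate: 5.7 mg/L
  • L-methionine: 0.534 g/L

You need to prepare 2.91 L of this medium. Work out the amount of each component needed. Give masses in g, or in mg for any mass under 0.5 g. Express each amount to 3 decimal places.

maltose monohydrate 58.190 g; sodium carbonate 7.362 g; lactose monohydrate 96.145 g; EDTA disodium dihydrate 241.558 mg; cobalt chloride hexahydrate 16.587 mg; L-methionine 1.554 g

Scale factor relative to 1 L: 2.91.
maltose monohydrate: 55.5 mmol/L × 360.3 g/mol × 2.91 L ÷ 1000 = 58.190 g
sodium carbonate: 2.53 g/L × 2.91 L = 7.362 g
lactose monohydrate: 91.7 mmol/L × 360.3 g/mol × 2.91 L ÷ 1000 = 96.145 g
EDTA disodium dihydrate: 0.223 mmol/L × 372.24 mg/mmol × 2.91 L = 241.558 mg
cobalt chloride hexahydrate: 5.7 mg/L × 2.91 L = 16.587 mg
L-methionine: 0.534 g/L × 2.91 L = 1.554 g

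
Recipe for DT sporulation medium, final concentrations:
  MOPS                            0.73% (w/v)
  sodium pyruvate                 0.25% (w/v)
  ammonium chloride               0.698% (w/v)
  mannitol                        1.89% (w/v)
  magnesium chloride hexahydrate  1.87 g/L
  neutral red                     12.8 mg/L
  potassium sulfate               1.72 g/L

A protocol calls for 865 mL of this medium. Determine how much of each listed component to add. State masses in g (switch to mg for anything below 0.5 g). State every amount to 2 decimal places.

Target volume = 865 mL = 0.865 L.
MOPS: 0.73% w/v = 7.3 g/L → 7.3 × 0.865 L = 6.31 g
sodium pyruvate: 0.25% w/v = 2.5 g/L → 2.5 × 0.865 L = 2.16 g
ammonium chloride: 0.698 g per 100 mL × 865 mL ÷ 100 = 6.04 g
mannitol: 1.89% w/v = 18.9 g/L → 18.9 × 0.865 L = 16.35 g
magnesium chloride hexahydrate: 1.87 g/L × 0.865 L = 1.62 g
neutral red: 12.8 mg/L × 0.865 L = 11.07 mg
potassium sulfate: 1.72 g/L × 0.865 L = 1.49 g

MOPS 6.31 g; sodium pyruvate 2.16 g; ammonium chloride 6.04 g; mannitol 16.35 g; magnesium chloride hexahydrate 1.62 g; neutral red 11.07 mg; potassium sulfate 1.49 g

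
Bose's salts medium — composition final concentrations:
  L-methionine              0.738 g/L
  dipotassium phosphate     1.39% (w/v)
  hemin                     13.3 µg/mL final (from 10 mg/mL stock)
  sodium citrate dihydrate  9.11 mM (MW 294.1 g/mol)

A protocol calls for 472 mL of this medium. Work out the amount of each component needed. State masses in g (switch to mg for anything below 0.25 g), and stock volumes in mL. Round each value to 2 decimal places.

Working volume: 472 mL = 0.472 L.
L-methionine: 0.738 g/L × 0.472 L = 0.35 g
dipotassium phosphate: 1.39 g per 100 mL × 472 mL ÷ 100 = 6.56 g
hemin: C1V1 = C2V2 → 13.3 µg/mL × 472 mL ÷ 10000 µg/mL = 0.63 mL
sodium citrate dihydrate: 9.11 mmol/L × 294.1 g/mol × 0.472 L ÷ 1000 = 1.26 g

L-methionine 0.35 g; dipotassium phosphate 6.56 g; hemin 0.63 mL; sodium citrate dihydrate 1.26 g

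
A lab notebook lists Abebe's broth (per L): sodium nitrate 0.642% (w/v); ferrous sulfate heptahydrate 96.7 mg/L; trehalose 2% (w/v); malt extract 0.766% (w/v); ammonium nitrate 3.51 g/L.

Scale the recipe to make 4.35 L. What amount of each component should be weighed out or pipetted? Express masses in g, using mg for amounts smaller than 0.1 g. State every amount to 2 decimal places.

sodium nitrate 27.93 g; ferrous sulfate heptahydrate 0.42 g; trehalose 87.00 g; malt extract 33.32 g; ammonium nitrate 15.27 g

Working volume: 4.35 L.
sodium nitrate: 0.642 g per 100 mL × 4350 mL ÷ 100 = 27.93 g
ferrous sulfate heptahydrate: 96.7 mg/L × 4.35 L = 420.645 mg = 0.42 g
trehalose: 2% w/v = 20 g/L → 20 × 4.35 L = 87.00 g
malt extract: 0.766 g per 100 mL × 4350 mL ÷ 100 = 33.32 g
ammonium nitrate: 3.51 g/L × 4.35 L = 15.27 g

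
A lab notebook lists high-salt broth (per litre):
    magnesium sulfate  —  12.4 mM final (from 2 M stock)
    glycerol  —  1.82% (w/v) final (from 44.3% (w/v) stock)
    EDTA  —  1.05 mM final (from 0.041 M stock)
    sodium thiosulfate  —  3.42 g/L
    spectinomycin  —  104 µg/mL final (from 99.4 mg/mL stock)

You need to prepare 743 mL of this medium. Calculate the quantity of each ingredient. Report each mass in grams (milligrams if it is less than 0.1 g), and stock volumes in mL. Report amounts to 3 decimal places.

Working volume: 743 mL = 0.743 L.
magnesium sulfate: C1V1 = C2V2 → 12.4 mM × 743 mL ÷ 2000 mM = 4.607 mL
glycerol: V = C2·V2/C1 = 1.82% ÷ 44.3% × 743 mL = 30.525 mL
EDTA: V = C2·V2/C1 = 1.05 mM × 743 mL ÷ 41 mM = 19.028 mL
sodium thiosulfate: 3.42 g/L × 0.743 L = 2.541 g
spectinomycin: dilute stock: 104 µg/mL × 743 mL ÷ 99400 µg/mL = 0.777 mL

magnesium sulfate 4.607 mL; glycerol 30.525 mL; EDTA 19.028 mL; sodium thiosulfate 2.541 g; spectinomycin 0.777 mL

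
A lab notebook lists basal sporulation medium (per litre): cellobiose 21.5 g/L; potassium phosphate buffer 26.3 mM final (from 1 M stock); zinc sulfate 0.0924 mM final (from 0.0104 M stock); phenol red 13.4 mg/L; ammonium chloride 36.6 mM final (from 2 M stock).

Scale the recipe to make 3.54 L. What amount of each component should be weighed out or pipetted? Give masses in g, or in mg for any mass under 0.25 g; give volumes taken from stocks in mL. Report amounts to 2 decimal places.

cellobiose 76.11 g; potassium phosphate buffer 93.10 mL; zinc sulfate 31.45 mL; phenol red 47.44 mg; ammonium chloride 64.78 mL

Working volume: 3.54 L.
cellobiose: 21.5 g/L × 3.54 L = 76.11 g
potassium phosphate buffer: dilute stock: 26.3 mM × 3540 mL ÷ 1000 mM = 93.10 mL
zinc sulfate: V = C2·V2/C1 = 0.0924 mM × 3540 mL ÷ 10.4 mM = 31.45 mL
phenol red: 13.4 mg/L × 3.54 L = 47.44 mg
ammonium chloride: C1V1 = C2V2 → 36.6 mM × 3540 mL ÷ 2000 mM = 64.78 mL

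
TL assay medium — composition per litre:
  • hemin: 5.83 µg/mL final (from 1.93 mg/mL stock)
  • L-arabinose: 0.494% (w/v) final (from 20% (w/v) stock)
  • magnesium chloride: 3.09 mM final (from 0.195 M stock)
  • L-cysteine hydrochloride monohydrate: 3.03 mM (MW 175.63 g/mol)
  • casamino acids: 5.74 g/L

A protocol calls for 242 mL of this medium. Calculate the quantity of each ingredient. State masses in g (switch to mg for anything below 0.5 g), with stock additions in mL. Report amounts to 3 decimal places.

hemin 0.731 mL; L-arabinose 5.977 mL; magnesium chloride 3.835 mL; L-cysteine hydrochloride monohydrate 128.782 mg; casamino acids 1.389 g

Target volume = 242 mL = 0.242 L.
hemin: V = C2·V2/C1 = 5.83 µg/mL × 242 mL ÷ 1930 µg/mL = 0.731 mL
L-arabinose: C1V1 = C2V2 → 0.494% ÷ 20% × 242 mL = 5.977 mL
magnesium chloride: dilute stock: 3.09 mM × 242 mL ÷ 195 mM = 3.835 mL
L-cysteine hydrochloride monohydrate: 3.03 mmol/L × 175.63 mg/mmol × 0.242 L = 128.782 mg
casamino acids: 5.74 g/L × 0.242 L = 1.389 g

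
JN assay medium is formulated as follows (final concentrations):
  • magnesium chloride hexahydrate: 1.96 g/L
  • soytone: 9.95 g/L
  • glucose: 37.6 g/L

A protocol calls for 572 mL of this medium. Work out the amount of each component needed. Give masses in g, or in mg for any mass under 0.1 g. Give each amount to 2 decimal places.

magnesium chloride hexahydrate 1.12 g; soytone 5.69 g; glucose 21.51 g

Working volume: 572 mL = 0.572 L.
magnesium chloride hexahydrate: 1.96 g/L × 0.572 L = 1.12 g
soytone: 9.95 g/L × 0.572 L = 5.69 g
glucose: 37.6 g/L × 0.572 L = 21.51 g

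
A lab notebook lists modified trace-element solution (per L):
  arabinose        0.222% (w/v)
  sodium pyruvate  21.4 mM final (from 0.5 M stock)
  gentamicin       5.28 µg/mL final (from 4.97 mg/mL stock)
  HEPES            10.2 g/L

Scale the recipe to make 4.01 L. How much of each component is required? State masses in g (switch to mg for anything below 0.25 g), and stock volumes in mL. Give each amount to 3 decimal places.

arabinose 8.902 g; sodium pyruvate 171.628 mL; gentamicin 4.260 mL; HEPES 40.902 g

Scale factor relative to 1 L: 4.01.
arabinose: 0.222% w/v = 2.22 g/L → 2.22 × 4.01 L = 8.902 g
sodium pyruvate: C1V1 = C2V2 → 21.4 mM × 4010 mL ÷ 500 mM = 171.628 mL
gentamicin: dilute stock: 5.28 µg/mL × 4010 mL ÷ 4970 µg/mL = 4.260 mL
HEPES: 10.2 g/L × 4.01 L = 40.902 g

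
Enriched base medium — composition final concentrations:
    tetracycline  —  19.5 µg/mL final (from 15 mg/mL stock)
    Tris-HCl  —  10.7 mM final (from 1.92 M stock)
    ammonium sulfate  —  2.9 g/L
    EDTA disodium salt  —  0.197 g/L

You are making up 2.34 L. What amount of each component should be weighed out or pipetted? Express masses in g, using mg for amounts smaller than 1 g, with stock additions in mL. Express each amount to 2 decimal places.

tetracycline 3.04 mL; Tris-HCl 13.04 mL; ammonium sulfate 6.79 g; EDTA disodium salt 460.98 mg

Working volume: 2.34 L.
tetracycline: dilute stock: 19.5 µg/mL × 2340 mL ÷ 15000 µg/mL = 3.04 mL
Tris-HCl: dilute stock: 10.7 mM × 2340 mL ÷ 1920 mM = 13.04 mL
ammonium sulfate: 2.9 g/L × 2.34 L = 6.79 g
EDTA disodium salt: 0.197 g/L × 2.34 L = 0.46098 g = 460.98 mg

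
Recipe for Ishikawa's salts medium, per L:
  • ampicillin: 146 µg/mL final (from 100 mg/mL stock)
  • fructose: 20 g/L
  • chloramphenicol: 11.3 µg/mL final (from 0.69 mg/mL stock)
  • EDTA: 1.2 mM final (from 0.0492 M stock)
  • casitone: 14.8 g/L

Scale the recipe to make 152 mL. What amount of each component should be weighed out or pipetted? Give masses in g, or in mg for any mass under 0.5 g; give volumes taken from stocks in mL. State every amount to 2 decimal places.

Target volume = 152 mL = 0.152 L.
ampicillin: dilute stock: 146 µg/mL × 152 mL ÷ 100000 µg/mL = 0.22 mL
fructose: 20 g/L × 0.152 L = 3.04 g
chloramphenicol: V = C2·V2/C1 = 11.3 µg/mL × 152 mL ÷ 690 µg/mL = 2.49 mL
EDTA: V = C2·V2/C1 = 1.2 mM × 152 mL ÷ 49.2 mM = 3.71 mL
casitone: 14.8 g/L × 0.152 L = 2.25 g

ampicillin 0.22 mL; fructose 3.04 g; chloramphenicol 2.49 mL; EDTA 3.71 mL; casitone 2.25 g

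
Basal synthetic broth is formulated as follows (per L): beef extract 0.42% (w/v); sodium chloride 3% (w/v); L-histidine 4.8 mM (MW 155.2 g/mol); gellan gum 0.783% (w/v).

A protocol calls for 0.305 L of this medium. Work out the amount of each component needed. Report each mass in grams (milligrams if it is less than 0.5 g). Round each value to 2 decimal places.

Scale factor relative to 1 L: 0.305.
beef extract: 0.42 g per 100 mL × 305 mL ÷ 100 = 1.28 g
sodium chloride: 3% w/v = 30 g/L → 30 × 0.305 L = 9.15 g
L-histidine: 4.8 mmol/L × 155.2 mg/mmol × 0.305 L = 227.21 mg
gellan gum: 0.783% w/v = 7.83 g/L → 7.83 × 0.305 L = 2.39 g

beef extract 1.28 g; sodium chloride 9.15 g; L-histidine 227.21 mg; gellan gum 2.39 g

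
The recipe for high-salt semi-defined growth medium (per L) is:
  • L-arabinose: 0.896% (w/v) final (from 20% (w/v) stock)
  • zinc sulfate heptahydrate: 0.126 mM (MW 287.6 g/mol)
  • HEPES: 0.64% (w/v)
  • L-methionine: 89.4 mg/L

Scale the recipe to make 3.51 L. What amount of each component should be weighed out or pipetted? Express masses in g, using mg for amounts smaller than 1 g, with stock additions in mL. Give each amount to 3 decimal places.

L-arabinose 157.248 mL; zinc sulfate heptahydrate 127.194 mg; HEPES 22.464 g; L-methionine 313.794 mg

Scale factor relative to 1 L: 3.51.
L-arabinose: V = C2·V2/C1 = 0.896% ÷ 20% × 3510 mL = 157.248 mL
zinc sulfate heptahydrate: 0.126 mmol/L × 287.6 mg/mmol × 3.51 L = 127.194 mg
HEPES: 0.64% w/v = 6.4 g/L → 6.4 × 3.51 L = 22.464 g
L-methionine: 89.4 mg/L × 3.51 L = 313.794 mg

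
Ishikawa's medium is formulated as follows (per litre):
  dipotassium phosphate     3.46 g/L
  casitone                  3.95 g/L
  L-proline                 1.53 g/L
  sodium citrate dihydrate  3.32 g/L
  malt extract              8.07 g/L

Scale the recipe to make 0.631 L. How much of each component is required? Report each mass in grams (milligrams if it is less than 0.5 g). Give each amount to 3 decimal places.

dipotassium phosphate 2.183 g; casitone 2.492 g; L-proline 0.965 g; sodium citrate dihydrate 2.095 g; malt extract 5.092 g

Scale factor relative to 1 L: 0.631.
dipotassium phosphate: 3.46 g/L × 0.631 L = 2.183 g
casitone: 3.95 g/L × 0.631 L = 2.492 g
L-proline: 1.53 g/L × 0.631 L = 0.965 g
sodium citrate dihydrate: 3.32 g/L × 0.631 L = 2.095 g
malt extract: 8.07 g/L × 0.631 L = 5.092 g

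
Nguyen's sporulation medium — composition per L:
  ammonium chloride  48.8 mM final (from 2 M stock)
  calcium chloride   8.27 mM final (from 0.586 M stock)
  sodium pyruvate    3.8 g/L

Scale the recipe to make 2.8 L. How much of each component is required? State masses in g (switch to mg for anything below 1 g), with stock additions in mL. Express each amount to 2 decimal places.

ammonium chloride 68.32 mL; calcium chloride 39.52 mL; sodium pyruvate 10.64 g

Working volume: 2.8 L.
ammonium chloride: C1V1 = C2V2 → 48.8 mM × 2800 mL ÷ 2000 mM = 68.32 mL
calcium chloride: dilute stock: 8.27 mM × 2800 mL ÷ 586 mM = 39.52 mL
sodium pyruvate: 3.8 g/L × 2.8 L = 10.64 g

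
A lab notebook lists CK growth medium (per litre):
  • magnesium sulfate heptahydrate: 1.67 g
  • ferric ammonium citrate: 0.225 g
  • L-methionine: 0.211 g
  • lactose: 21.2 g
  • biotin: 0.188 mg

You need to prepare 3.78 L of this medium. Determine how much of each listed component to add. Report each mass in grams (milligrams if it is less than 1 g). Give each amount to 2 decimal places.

magnesium sulfate heptahydrate 6.31 g; ferric ammonium citrate 850.50 mg; L-methionine 797.58 mg; lactose 80.14 g; biotin 0.71 mg

Ratio of target to recipe volume: 3780 / 1000 = 3.78.
magnesium sulfate heptahydrate: 1.67 g × (3780 mL / 1000 mL) = 6.31 g
ferric ammonium citrate: 0.225 g × (3780 mL / 1000 mL) = 0.8505 g = 850.50 mg
L-methionine: 0.211 g × (3780 mL / 1000 mL) = 0.79758 g = 797.58 mg
lactose: 21.2 g × (3780 mL / 1000 mL) = 80.14 g
biotin: 0.188 mg × (3780 mL / 1000 mL) = 0.71 mg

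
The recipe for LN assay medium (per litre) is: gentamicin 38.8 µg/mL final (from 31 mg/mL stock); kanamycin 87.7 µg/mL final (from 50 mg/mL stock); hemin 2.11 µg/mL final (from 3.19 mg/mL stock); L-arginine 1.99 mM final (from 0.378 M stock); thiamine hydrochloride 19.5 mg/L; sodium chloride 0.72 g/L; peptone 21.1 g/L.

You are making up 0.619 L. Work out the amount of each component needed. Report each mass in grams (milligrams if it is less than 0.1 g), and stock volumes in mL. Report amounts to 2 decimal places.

gentamicin 0.77 mL; kanamycin 1.09 mL; hemin 0.41 mL; L-arginine 3.26 mL; thiamine hydrochloride 12.07 mg; sodium chloride 0.45 g; peptone 13.06 g

Working volume: 0.619 L.
gentamicin: C1V1 = C2V2 → 38.8 µg/mL × 619 mL ÷ 31000 µg/mL = 0.77 mL
kanamycin: V = C2·V2/C1 = 87.7 µg/mL × 619 mL ÷ 50000 µg/mL = 1.09 mL
hemin: V = C2·V2/C1 = 2.11 µg/mL × 619 mL ÷ 3190 µg/mL = 0.41 mL
L-arginine: dilute stock: 1.99 mM × 619 mL ÷ 378 mM = 3.26 mL
thiamine hydrochloride: 19.5 mg/L × 0.619 L = 12.07 mg
sodium chloride: 0.72 g/L × 0.619 L = 0.45 g
peptone: 21.1 g/L × 0.619 L = 13.06 g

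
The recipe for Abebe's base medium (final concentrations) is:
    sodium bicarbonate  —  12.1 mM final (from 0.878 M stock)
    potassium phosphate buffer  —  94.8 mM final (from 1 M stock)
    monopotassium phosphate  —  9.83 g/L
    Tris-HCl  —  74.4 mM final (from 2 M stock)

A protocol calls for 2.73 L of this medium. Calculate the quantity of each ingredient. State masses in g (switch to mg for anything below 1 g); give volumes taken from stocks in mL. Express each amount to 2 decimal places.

Scale factor relative to 1 L: 2.73.
sodium bicarbonate: dilute stock: 12.1 mM × 2730 mL ÷ 878 mM = 37.62 mL
potassium phosphate buffer: V = C2·V2/C1 = 94.8 mM × 2730 mL ÷ 1000 mM = 258.80 mL
monopotassium phosphate: 9.83 g/L × 2.73 L = 26.84 g
Tris-HCl: V = C2·V2/C1 = 74.4 mM × 2730 mL ÷ 2000 mM = 101.56 mL

sodium bicarbonate 37.62 mL; potassium phosphate buffer 258.80 mL; monopotassium phosphate 26.84 g; Tris-HCl 101.56 mL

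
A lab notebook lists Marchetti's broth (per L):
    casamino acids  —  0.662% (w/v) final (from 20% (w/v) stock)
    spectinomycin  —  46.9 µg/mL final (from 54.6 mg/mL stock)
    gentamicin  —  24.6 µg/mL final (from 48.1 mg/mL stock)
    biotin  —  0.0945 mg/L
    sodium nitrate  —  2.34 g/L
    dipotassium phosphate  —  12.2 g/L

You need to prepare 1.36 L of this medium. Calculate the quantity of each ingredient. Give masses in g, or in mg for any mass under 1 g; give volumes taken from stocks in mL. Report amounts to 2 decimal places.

casamino acids 45.02 mL; spectinomycin 1.17 mL; gentamicin 0.70 mL; biotin 0.13 mg; sodium nitrate 3.18 g; dipotassium phosphate 16.59 g

Scale factor relative to 1 L: 1.36.
casamino acids: C1V1 = C2V2 → 0.662% ÷ 20% × 1360 mL = 45.02 mL
spectinomycin: dilute stock: 46.9 µg/mL × 1360 mL ÷ 54600 µg/mL = 1.17 mL
gentamicin: dilute stock: 24.6 µg/mL × 1360 mL ÷ 48100 µg/mL = 0.70 mL
biotin: 0.0945 mg/L × 1.36 L = 0.13 mg
sodium nitrate: 2.34 g/L × 1.36 L = 3.18 g
dipotassium phosphate: 12.2 g/L × 1.36 L = 16.59 g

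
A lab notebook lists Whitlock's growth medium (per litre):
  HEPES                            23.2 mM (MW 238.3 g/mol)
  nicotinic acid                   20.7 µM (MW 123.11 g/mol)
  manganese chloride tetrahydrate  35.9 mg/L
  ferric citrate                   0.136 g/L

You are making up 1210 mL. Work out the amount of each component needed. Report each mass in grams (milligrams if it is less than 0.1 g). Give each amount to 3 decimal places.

Scale factor relative to 1 L: 1.21.
HEPES: 23.2 mmol/L × 238.3 g/mol × 1.21 L ÷ 1000 = 6.690 g
nicotinic acid: 20.7 µmol/L × 123.11 g/mol × 1.21 L ÷ 1000 = 3.084 mg
manganese chloride tetrahydrate: 35.9 mg/L × 1.21 L = 43.439 mg
ferric citrate: 0.136 g/L × 1.21 L = 0.165 g

HEPES 6.690 g; nicotinic acid 3.084 mg; manganese chloride tetrahydrate 43.439 mg; ferric citrate 0.165 g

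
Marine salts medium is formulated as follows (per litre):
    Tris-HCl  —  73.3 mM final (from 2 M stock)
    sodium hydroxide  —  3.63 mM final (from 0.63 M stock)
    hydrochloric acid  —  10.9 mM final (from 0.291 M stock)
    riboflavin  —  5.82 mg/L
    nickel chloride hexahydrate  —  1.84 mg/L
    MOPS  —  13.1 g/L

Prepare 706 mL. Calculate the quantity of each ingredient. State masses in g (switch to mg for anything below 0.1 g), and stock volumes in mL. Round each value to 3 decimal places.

Scale factor relative to 1 L: 0.706.
Tris-HCl: dilute stock: 73.3 mM × 706 mL ÷ 2000 mM = 25.875 mL
sodium hydroxide: C1V1 = C2V2 → 3.63 mM × 706 mL ÷ 630 mM = 4.068 mL
hydrochloric acid: V = C2·V2/C1 = 10.9 mM × 706 mL ÷ 291 mM = 26.445 mL
riboflavin: 5.82 mg/L × 0.706 L = 4.109 mg
nickel chloride hexahydrate: 1.84 mg/L × 0.706 L = 1.299 mg
MOPS: 13.1 g/L × 0.706 L = 9.249 g

Tris-HCl 25.875 mL; sodium hydroxide 4.068 mL; hydrochloric acid 26.445 mL; riboflavin 4.109 mg; nickel chloride hexahydrate 1.299 mg; MOPS 9.249 g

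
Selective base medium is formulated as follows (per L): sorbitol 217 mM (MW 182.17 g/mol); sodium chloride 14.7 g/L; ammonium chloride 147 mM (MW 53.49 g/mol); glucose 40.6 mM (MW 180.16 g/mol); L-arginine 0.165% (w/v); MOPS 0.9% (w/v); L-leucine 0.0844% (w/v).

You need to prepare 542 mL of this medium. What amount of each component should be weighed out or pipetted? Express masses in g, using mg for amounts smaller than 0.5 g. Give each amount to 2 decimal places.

Working volume: 542 mL = 0.542 L.
sorbitol: 217 mmol/L × 182.17 g/mol × 0.542 L ÷ 1000 = 21.43 g
sodium chloride: 14.7 g/L × 0.542 L = 7.97 g
ammonium chloride: 147 mmol/L × 53.49 g/mol × 0.542 L ÷ 1000 = 4.26 g
glucose: 40.6 mmol/L × 180.16 g/mol × 0.542 L ÷ 1000 = 3.96 g
L-arginine: 0.165% w/v = 1.65 g/L → 1.65 × 0.542 L = 0.89 g
MOPS: 0.9% w/v = 9 g/L → 9 × 0.542 L = 4.88 g
L-leucine: 0.0844% w/v = 0.844 g/L → 0.844 × 0.542 L = 0.457448 g = 457.45 mg

sorbitol 21.43 g; sodium chloride 7.97 g; ammonium chloride 4.26 g; glucose 3.96 g; L-arginine 0.89 g; MOPS 4.88 g; L-leucine 457.45 mg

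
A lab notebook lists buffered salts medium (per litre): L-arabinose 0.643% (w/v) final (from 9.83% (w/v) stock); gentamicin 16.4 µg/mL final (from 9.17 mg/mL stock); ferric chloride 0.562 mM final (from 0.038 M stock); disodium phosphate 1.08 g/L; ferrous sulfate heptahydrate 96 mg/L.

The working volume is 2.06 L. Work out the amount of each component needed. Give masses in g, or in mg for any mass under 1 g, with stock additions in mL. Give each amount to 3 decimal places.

Working volume: 2.06 L.
L-arabinose: V = C2·V2/C1 = 0.643% ÷ 9.83% × 2060 mL = 134.749 mL
gentamicin: V = C2·V2/C1 = 16.4 µg/mL × 2060 mL ÷ 9170 µg/mL = 3.684 mL
ferric chloride: V = C2·V2/C1 = 0.562 mM × 2060 mL ÷ 38 mM = 30.466 mL
disodium phosphate: 1.08 g/L × 2.06 L = 2.225 g
ferrous sulfate heptahydrate: 96 mg/L × 2.06 L = 197.760 mg

L-arabinose 134.749 mL; gentamicin 3.684 mL; ferric chloride 30.466 mL; disodium phosphate 2.225 g; ferrous sulfate heptahydrate 197.760 mg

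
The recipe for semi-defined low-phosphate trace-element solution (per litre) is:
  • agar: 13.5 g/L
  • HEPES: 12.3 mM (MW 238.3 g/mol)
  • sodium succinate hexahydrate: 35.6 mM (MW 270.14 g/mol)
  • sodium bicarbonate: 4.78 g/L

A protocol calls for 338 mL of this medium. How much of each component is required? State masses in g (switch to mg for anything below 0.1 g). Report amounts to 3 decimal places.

agar 4.563 g; HEPES 0.991 g; sodium succinate hexahydrate 3.251 g; sodium bicarbonate 1.616 g

Working volume: 338 mL = 0.338 L.
agar: 13.5 g/L × 0.338 L = 4.563 g
HEPES: 12.3 mmol/L × 238.3 g/mol × 0.338 L ÷ 1000 = 0.991 g
sodium succinate hexahydrate: 35.6 mmol/L × 270.14 g/mol × 0.338 L ÷ 1000 = 3.251 g
sodium bicarbonate: 4.78 g/L × 0.338 L = 1.616 g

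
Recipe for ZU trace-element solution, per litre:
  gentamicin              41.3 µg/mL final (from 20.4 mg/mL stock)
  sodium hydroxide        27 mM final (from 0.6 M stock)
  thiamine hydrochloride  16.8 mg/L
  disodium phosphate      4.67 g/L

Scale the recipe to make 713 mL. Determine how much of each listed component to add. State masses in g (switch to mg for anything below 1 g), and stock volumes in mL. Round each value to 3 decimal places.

Working volume: 713 mL = 0.713 L.
gentamicin: V = C2·V2/C1 = 41.3 µg/mL × 713 mL ÷ 20400 µg/mL = 1.443 mL
sodium hydroxide: dilute stock: 27 mM × 713 mL ÷ 600 mM = 32.085 mL
thiamine hydrochloride: 16.8 mg/L × 0.713 L = 11.978 mg
disodium phosphate: 4.67 g/L × 0.713 L = 3.330 g

gentamicin 1.443 mL; sodium hydroxide 32.085 mL; thiamine hydrochloride 11.978 mg; disodium phosphate 3.330 g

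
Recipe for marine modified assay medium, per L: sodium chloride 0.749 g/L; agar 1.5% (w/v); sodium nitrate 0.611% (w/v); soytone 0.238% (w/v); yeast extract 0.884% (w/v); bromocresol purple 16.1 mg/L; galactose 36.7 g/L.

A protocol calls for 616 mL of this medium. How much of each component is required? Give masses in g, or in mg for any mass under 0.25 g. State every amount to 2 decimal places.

sodium chloride 0.46 g; agar 9.24 g; sodium nitrate 3.76 g; soytone 1.47 g; yeast extract 5.45 g; bromocresol purple 9.92 mg; galactose 22.61 g

Target volume = 616 mL = 0.616 L.
sodium chloride: 0.749 g/L × 0.616 L = 0.46 g
agar: 1.5 g per 100 mL × 616 mL ÷ 100 = 9.24 g
sodium nitrate: 0.611 g per 100 mL × 616 mL ÷ 100 = 3.76 g
soytone: 0.238 g per 100 mL × 616 mL ÷ 100 = 1.47 g
yeast extract: 0.884% w/v = 8.84 g/L → 8.84 × 0.616 L = 5.45 g
bromocresol purple: 16.1 mg/L × 0.616 L = 9.92 mg
galactose: 36.7 g/L × 0.616 L = 22.61 g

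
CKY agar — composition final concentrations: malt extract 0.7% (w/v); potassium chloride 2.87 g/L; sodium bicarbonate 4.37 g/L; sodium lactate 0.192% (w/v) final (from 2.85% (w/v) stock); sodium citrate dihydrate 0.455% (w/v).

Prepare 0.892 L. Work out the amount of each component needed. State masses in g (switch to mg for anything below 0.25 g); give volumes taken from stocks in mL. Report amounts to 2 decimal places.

Scale factor relative to 1 L: 0.892.
malt extract: 0.7 g per 100 mL × 892 mL ÷ 100 = 6.24 g
potassium chloride: 2.87 g/L × 0.892 L = 2.56 g
sodium bicarbonate: 4.37 g/L × 0.892 L = 3.90 g
sodium lactate: dilute stock: 0.192% ÷ 2.85% × 892 mL = 60.09 mL
sodium citrate dihydrate: 0.455% w/v = 4.55 g/L → 4.55 × 0.892 L = 4.06 g

malt extract 6.24 g; potassium chloride 2.56 g; sodium bicarbonate 3.90 g; sodium lactate 60.09 mL; sodium citrate dihydrate 4.06 g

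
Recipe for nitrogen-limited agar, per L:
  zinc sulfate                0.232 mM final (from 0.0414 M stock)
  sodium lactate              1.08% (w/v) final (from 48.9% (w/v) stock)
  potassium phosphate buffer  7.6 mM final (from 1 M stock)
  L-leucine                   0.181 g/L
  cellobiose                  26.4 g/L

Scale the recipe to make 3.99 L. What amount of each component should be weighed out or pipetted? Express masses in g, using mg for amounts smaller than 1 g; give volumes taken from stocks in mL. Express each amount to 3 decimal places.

zinc sulfate 22.359 mL; sodium lactate 88.123 mL; potassium phosphate buffer 30.324 mL; L-leucine 722.190 mg; cellobiose 105.336 g

Scale factor relative to 1 L: 3.99.
zinc sulfate: dilute stock: 0.232 mM × 3990 mL ÷ 41.4 mM = 22.359 mL
sodium lactate: dilute stock: 1.08% ÷ 48.9% × 3990 mL = 88.123 mL
potassium phosphate buffer: dilute stock: 7.6 mM × 3990 mL ÷ 1000 mM = 30.324 mL
L-leucine: 0.181 g/L × 3.99 L = 0.72219 g = 722.190 mg
cellobiose: 26.4 g/L × 3.99 L = 105.336 g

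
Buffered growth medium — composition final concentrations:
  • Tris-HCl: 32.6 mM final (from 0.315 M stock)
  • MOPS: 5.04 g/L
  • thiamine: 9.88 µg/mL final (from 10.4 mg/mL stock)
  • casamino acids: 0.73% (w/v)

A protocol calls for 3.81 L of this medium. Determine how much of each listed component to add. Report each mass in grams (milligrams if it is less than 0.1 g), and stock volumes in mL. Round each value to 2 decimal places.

Tris-HCl 394.30 mL; MOPS 19.20 g; thiamine 3.62 mL; casamino acids 27.81 g

Scale factor relative to 1 L: 3.81.
Tris-HCl: C1V1 = C2V2 → 32.6 mM × 3810 mL ÷ 315 mM = 394.30 mL
MOPS: 5.04 g/L × 3.81 L = 19.20 g
thiamine: dilute stock: 9.88 µg/mL × 3810 mL ÷ 10400 µg/mL = 3.62 mL
casamino acids: 0.73 g per 100 mL × 3810 mL ÷ 100 = 27.81 g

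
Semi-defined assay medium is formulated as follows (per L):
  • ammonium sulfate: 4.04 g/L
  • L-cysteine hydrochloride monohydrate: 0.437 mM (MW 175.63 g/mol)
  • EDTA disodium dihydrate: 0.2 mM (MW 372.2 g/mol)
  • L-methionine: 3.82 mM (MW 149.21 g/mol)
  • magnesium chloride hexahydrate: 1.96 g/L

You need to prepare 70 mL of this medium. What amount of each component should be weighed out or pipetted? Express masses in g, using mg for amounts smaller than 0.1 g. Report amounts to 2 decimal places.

ammonium sulfate 0.28 g; L-cysteine hydrochloride monohydrate 5.37 mg; EDTA disodium dihydrate 5.21 mg; L-methionine 39.90 mg; magnesium chloride hexahydrate 0.14 g

Scale factor relative to 1 L: 0.07.
ammonium sulfate: 4.04 g/L × 0.07 L = 0.28 g
L-cysteine hydrochloride monohydrate: 0.437 mmol/L × 175.63 mg/mmol × 0.07 L = 5.37 mg
EDTA disodium dihydrate: 0.2 mmol/L × 372.2 mg/mmol × 0.07 L = 5.21 mg
L-methionine: 3.82 mmol/L × 149.21 mg/mmol × 0.07 L = 39.90 mg
magnesium chloride hexahydrate: 1.96 g/L × 0.07 L = 0.14 g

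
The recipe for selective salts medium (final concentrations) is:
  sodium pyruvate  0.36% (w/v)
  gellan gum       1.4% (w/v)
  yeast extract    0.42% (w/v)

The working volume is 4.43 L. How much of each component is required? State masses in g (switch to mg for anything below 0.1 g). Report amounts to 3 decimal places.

Scale factor relative to 1 L: 4.43.
sodium pyruvate: 0.36 g per 100 mL × 4430 mL ÷ 100 = 15.948 g
gellan gum: 1.4 g per 100 mL × 4430 mL ÷ 100 = 62.020 g
yeast extract: 0.42 g per 100 mL × 4430 mL ÷ 100 = 18.606 g

sodium pyruvate 15.948 g; gellan gum 62.020 g; yeast extract 18.606 g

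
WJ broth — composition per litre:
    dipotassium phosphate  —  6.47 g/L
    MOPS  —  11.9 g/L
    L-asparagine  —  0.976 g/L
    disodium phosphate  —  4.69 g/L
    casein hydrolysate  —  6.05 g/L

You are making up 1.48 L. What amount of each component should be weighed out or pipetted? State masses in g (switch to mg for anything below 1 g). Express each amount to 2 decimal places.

dipotassium phosphate 9.58 g; MOPS 17.61 g; L-asparagine 1.44 g; disodium phosphate 6.94 g; casein hydrolysate 8.95 g

Scale factor relative to 1 L: 1.48.
dipotassium phosphate: 6.47 g/L × 1.48 L = 9.58 g
MOPS: 11.9 g/L × 1.48 L = 17.61 g
L-asparagine: 0.976 g/L × 1.48 L = 1.44 g
disodium phosphate: 4.69 g/L × 1.48 L = 6.94 g
casein hydrolysate: 6.05 g/L × 1.48 L = 8.95 g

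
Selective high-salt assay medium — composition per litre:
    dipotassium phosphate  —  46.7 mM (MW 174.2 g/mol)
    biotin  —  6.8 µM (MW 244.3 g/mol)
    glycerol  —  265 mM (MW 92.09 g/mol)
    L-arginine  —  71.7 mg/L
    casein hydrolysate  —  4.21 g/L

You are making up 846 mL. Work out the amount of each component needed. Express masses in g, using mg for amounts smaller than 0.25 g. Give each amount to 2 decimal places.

Target volume = 846 mL = 0.846 L.
dipotassium phosphate: 46.7 mmol/L × 174.2 g/mol × 0.846 L ÷ 1000 = 6.88 g
biotin: 6.8 µmol/L × 244.3 g/mol × 0.846 L ÷ 1000 = 1.41 mg
glycerol: 265 mmol/L × 92.09 g/mol × 0.846 L ÷ 1000 = 20.65 g
L-arginine: 71.7 mg/L × 0.846 L = 60.66 mg
casein hydrolysate: 4.21 g/L × 0.846 L = 3.56 g

dipotassium phosphate 6.88 g; biotin 1.41 mg; glycerol 20.65 g; L-arginine 60.66 mg; casein hydrolysate 3.56 g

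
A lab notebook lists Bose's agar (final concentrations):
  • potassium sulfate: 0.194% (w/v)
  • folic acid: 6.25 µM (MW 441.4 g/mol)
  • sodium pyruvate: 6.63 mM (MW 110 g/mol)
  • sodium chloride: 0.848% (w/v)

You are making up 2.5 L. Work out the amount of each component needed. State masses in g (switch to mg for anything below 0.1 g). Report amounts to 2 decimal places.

potassium sulfate 4.85 g; folic acid 6.90 mg; sodium pyruvate 1.82 g; sodium chloride 21.20 g

Working volume: 2.5 L.
potassium sulfate: 0.194% w/v = 1.94 g/L → 1.94 × 2.5 L = 4.85 g
folic acid: 6.25 µmol/L × 441.4 g/mol × 2.5 L ÷ 1000 = 6.90 mg
sodium pyruvate: 6.63 mmol/L × 110 g/mol × 2.5 L ÷ 1000 = 1.82 g
sodium chloride: 0.848 g per 100 mL × 2500 mL ÷ 100 = 21.20 g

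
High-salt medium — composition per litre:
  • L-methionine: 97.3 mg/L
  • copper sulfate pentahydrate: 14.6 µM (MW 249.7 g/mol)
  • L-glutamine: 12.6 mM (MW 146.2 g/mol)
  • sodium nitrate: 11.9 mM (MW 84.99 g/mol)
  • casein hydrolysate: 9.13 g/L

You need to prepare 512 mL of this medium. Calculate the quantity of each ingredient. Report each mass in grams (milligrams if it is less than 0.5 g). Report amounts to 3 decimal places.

Working volume: 512 mL = 0.512 L.
L-methionine: 97.3 mg/L × 0.512 L = 49.818 mg
copper sulfate pentahydrate: 14.6 µmol/L × 249.7 g/mol × 0.512 L ÷ 1000 = 1.867 mg
L-glutamine: 12.6 mmol/L × 146.2 g/mol × 0.512 L ÷ 1000 = 0.943 g
sodium nitrate: 11.9 mmol/L × 84.99 g/mol × 0.512 L ÷ 1000 = 0.518 g
casein hydrolysate: 9.13 g/L × 0.512 L = 4.675 g

L-methionine 49.818 mg; copper sulfate pentahydrate 1.867 mg; L-glutamine 0.943 g; sodium nitrate 0.518 g; casein hydrolysate 4.675 g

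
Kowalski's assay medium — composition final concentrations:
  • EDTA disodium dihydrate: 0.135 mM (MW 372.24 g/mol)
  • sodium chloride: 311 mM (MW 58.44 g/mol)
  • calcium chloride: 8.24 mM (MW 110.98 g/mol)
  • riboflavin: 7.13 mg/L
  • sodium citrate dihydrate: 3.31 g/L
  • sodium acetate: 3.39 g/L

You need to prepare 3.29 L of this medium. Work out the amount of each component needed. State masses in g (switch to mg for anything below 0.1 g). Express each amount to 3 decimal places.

EDTA disodium dihydrate 0.165 g; sodium chloride 59.795 g; calcium chloride 3.009 g; riboflavin 23.458 mg; sodium citrate dihydrate 10.890 g; sodium acetate 11.153 g

Working volume: 3.29 L.
EDTA disodium dihydrate: 0.135 mmol/L × 372.24 g/mol × 3.29 L ÷ 1000 = 0.165 g
sodium chloride: 311 mmol/L × 58.44 g/mol × 3.29 L ÷ 1000 = 59.795 g
calcium chloride: 8.24 mmol/L × 110.98 g/mol × 3.29 L ÷ 1000 = 3.009 g
riboflavin: 7.13 mg/L × 3.29 L = 23.458 mg
sodium citrate dihydrate: 3.31 g/L × 3.29 L = 10.890 g
sodium acetate: 3.39 g/L × 3.29 L = 11.153 g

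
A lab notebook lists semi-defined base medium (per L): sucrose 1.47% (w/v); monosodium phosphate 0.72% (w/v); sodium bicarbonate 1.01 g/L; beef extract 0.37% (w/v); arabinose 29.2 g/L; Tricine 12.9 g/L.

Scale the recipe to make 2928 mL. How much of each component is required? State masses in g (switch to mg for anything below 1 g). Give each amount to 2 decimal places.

sucrose 43.04 g; monosodium phosphate 21.08 g; sodium bicarbonate 2.96 g; beef extract 10.83 g; arabinose 85.50 g; Tricine 37.77 g

Target volume = 2928 mL = 2.928 L.
sucrose: 1.47 g per 100 mL × 2928 mL ÷ 100 = 43.04 g
monosodium phosphate: 0.72% w/v = 7.2 g/L → 7.2 × 2.928 L = 21.08 g
sodium bicarbonate: 1.01 g/L × 2.928 L = 2.96 g
beef extract: 0.37% w/v = 3.7 g/L → 3.7 × 2.928 L = 10.83 g
arabinose: 29.2 g/L × 2.928 L = 85.50 g
Tricine: 12.9 g/L × 2.928 L = 37.77 g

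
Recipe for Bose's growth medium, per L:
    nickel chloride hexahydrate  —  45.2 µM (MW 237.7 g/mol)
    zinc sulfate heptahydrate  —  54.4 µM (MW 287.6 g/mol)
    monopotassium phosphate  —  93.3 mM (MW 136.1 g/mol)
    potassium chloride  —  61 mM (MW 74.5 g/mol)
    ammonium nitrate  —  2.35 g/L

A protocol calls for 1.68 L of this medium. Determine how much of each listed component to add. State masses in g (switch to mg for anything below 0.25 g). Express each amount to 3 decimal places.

nickel chloride hexahydrate 18.050 mg; zinc sulfate heptahydrate 26.284 mg; monopotassium phosphate 21.333 g; potassium chloride 7.635 g; ammonium nitrate 3.948 g

Working volume: 1.68 L.
nickel chloride hexahydrate: 45.2 µmol/L × 237.7 g/mol × 1.68 L ÷ 1000 = 18.050 mg
zinc sulfate heptahydrate: 54.4 µmol/L × 287.6 g/mol × 1.68 L ÷ 1000 = 26.284 mg
monopotassium phosphate: 93.3 mmol/L × 136.1 g/mol × 1.68 L ÷ 1000 = 21.333 g
potassium chloride: 61 mmol/L × 74.5 g/mol × 1.68 L ÷ 1000 = 7.635 g
ammonium nitrate: 2.35 g/L × 1.68 L = 3.948 g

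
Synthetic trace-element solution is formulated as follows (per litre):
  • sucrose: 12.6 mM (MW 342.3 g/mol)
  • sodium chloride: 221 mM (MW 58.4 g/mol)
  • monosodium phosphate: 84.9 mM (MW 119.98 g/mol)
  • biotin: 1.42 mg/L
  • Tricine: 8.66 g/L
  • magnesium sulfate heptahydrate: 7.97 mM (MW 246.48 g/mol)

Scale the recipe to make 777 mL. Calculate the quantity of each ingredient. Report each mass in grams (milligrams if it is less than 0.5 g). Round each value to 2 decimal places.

Target volume = 777 mL = 0.777 L.
sucrose: 12.6 mmol/L × 342.3 g/mol × 0.777 L ÷ 1000 = 3.35 g
sodium chloride: 221 mmol/L × 58.4 g/mol × 0.777 L ÷ 1000 = 10.03 g
monosodium phosphate: 84.9 mmol/L × 119.98 g/mol × 0.777 L ÷ 1000 = 7.91 g
biotin: 1.42 mg/L × 0.777 L = 1.10 mg
Tricine: 8.66 g/L × 0.777 L = 6.73 g
magnesium sulfate heptahydrate: 7.97 mmol/L × 246.48 g/mol × 0.777 L ÷ 1000 = 1.53 g

sucrose 3.35 g; sodium chloride 10.03 g; monosodium phosphate 7.91 g; biotin 1.10 mg; Tricine 6.73 g; magnesium sulfate heptahydrate 1.53 g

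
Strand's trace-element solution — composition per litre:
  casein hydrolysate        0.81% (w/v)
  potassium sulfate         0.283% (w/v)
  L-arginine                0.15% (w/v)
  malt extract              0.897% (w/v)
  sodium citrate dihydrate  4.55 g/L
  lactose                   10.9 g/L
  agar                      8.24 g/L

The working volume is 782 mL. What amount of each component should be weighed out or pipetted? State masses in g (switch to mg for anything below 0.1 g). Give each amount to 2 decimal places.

casein hydrolysate 6.33 g; potassium sulfate 2.21 g; L-arginine 1.17 g; malt extract 7.01 g; sodium citrate dihydrate 3.56 g; lactose 8.52 g; agar 6.44 g

Working volume: 782 mL = 0.782 L.
casein hydrolysate: 0.81 g per 100 mL × 782 mL ÷ 100 = 6.33 g
potassium sulfate: 0.283% w/v = 2.83 g/L → 2.83 × 0.782 L = 2.21 g
L-arginine: 0.15 g per 100 mL × 782 mL ÷ 100 = 1.17 g
malt extract: 0.897% w/v = 8.97 g/L → 8.97 × 0.782 L = 7.01 g
sodium citrate dihydrate: 4.55 g/L × 0.782 L = 3.56 g
lactose: 10.9 g/L × 0.782 L = 8.52 g
agar: 8.24 g/L × 0.782 L = 6.44 g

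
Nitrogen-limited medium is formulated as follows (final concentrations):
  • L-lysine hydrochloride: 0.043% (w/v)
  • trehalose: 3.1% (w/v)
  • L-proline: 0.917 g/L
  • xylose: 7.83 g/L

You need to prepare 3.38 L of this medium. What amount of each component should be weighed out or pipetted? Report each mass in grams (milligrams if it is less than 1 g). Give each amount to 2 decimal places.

Scale factor relative to 1 L: 3.38.
L-lysine hydrochloride: 0.043% w/v = 0.43 g/L → 0.43 × 3.38 L = 1.45 g
trehalose: 3.1% w/v = 31 g/L → 31 × 3.38 L = 104.78 g
L-proline: 0.917 g/L × 3.38 L = 3.10 g
xylose: 7.83 g/L × 3.38 L = 26.47 g

L-lysine hydrochloride 1.45 g; trehalose 104.78 g; L-proline 3.10 g; xylose 26.47 g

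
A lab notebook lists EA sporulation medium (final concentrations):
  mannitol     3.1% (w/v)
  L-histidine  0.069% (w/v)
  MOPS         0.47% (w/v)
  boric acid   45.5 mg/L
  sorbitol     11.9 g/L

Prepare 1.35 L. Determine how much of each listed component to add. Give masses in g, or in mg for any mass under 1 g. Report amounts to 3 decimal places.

mannitol 41.850 g; L-histidine 931.500 mg; MOPS 6.345 g; boric acid 61.425 mg; sorbitol 16.065 g

Working volume: 1.35 L.
mannitol: 3.1 g per 100 mL × 1350 mL ÷ 100 = 41.850 g
L-histidine: 0.069% w/v = 0.69 g/L → 0.69 × 1.35 L = 0.9315 g = 931.500 mg
MOPS: 0.47% w/v = 4.7 g/L → 4.7 × 1.35 L = 6.345 g
boric acid: 45.5 mg/L × 1.35 L = 61.425 mg
sorbitol: 11.9 g/L × 1.35 L = 16.065 g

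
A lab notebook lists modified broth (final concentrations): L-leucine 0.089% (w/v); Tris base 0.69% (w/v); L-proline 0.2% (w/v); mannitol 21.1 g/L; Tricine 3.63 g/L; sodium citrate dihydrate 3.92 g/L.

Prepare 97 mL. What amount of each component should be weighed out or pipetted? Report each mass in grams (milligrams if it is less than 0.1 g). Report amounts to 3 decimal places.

Working volume: 97 mL = 0.097 L.
L-leucine: 0.089 g per 100 mL × 97 mL ÷ 100 = 0.08633 g = 86.330 mg
Tris base: 0.69% w/v = 6.9 g/L → 6.9 × 0.097 L = 0.669 g
L-proline: 0.2% w/v = 2 g/L → 2 × 0.097 L = 0.194 g
mannitol: 21.1 g/L × 0.097 L = 2.047 g
Tricine: 3.63 g/L × 0.097 L = 0.352 g
sodium citrate dihydrate: 3.92 g/L × 0.097 L = 0.380 g

L-leucine 86.330 mg; Tris base 0.669 g; L-proline 0.194 g; mannitol 2.047 g; Tricine 0.352 g; sodium citrate dihydrate 0.380 g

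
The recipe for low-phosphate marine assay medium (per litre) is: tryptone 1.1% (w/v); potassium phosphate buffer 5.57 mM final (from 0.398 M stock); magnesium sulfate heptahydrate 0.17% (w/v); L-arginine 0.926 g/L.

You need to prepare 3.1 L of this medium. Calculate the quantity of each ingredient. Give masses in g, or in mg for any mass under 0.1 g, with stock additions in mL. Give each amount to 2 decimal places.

tryptone 34.10 g; potassium phosphate buffer 43.38 mL; magnesium sulfate heptahydrate 5.27 g; L-arginine 2.87 g

Scale factor relative to 1 L: 3.1.
tryptone: 1.1% w/v = 11 g/L → 11 × 3.1 L = 34.10 g
potassium phosphate buffer: dilute stock: 5.57 mM × 3100 mL ÷ 398 mM = 43.38 mL
magnesium sulfate heptahydrate: 0.17 g per 100 mL × 3100 mL ÷ 100 = 5.27 g
L-arginine: 0.926 g/L × 3.1 L = 2.87 g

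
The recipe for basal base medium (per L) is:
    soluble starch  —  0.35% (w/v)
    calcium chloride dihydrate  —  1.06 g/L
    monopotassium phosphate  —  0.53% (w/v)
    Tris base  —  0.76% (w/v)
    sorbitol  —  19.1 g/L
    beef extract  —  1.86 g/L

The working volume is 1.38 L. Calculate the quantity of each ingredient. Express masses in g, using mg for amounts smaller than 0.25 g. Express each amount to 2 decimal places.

soluble starch 4.83 g; calcium chloride dihydrate 1.46 g; monopotassium phosphate 7.31 g; Tris base 10.49 g; sorbitol 26.36 g; beef extract 2.57 g

Working volume: 1.38 L.
soluble starch: 0.35% w/v = 3.5 g/L → 3.5 × 1.38 L = 4.83 g
calcium chloride dihydrate: 1.06 g/L × 1.38 L = 1.46 g
monopotassium phosphate: 0.53 g per 100 mL × 1380 mL ÷ 100 = 7.31 g
Tris base: 0.76% w/v = 7.6 g/L → 7.6 × 1.38 L = 10.49 g
sorbitol: 19.1 g/L × 1.38 L = 26.36 g
beef extract: 1.86 g/L × 1.38 L = 2.57 g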